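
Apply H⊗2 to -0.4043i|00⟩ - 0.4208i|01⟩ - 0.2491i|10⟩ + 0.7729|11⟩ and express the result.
(0.3865 - 0.5371i)|00⟩ + (-0.3865 - 0.1163i)|01⟩ + (-0.3865 - 0.288i)|10⟩ + (0.3865 + 0.1328i)|11⟩

H⊗2 gives amp(|y⟩) = (1/2) Σ_x (−1)^(x·y) amp(|x⟩), where x·y is the number of positions in which both x and y have a 1.
|00⟩: (-0.4043i - 0.4208i - 0.2491i + 0.7729)/2 = (0.3865 - 0.5371i)
|01⟩: (-0.4043i + 0.4208i - 0.2491i - 0.7729)/2 = (-0.3865 - 0.1163i)
|10⟩: (-0.4043i - 0.4208i + 0.2491i - 0.7729)/2 = (-0.3865 - 0.288i)
|11⟩: (-0.4043i + 0.4208i + 0.2491i + 0.7729)/2 = (0.3865 + 0.1328i)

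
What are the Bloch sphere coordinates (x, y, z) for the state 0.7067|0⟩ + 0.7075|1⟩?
(1, 0, -0.001131)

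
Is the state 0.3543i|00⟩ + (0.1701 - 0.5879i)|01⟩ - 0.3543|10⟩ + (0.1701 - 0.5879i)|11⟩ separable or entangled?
Entangled

Writing the state as a|00⟩ + b|01⟩ + c|10⟩ + d|11⟩, it is a product state iff ad − bc = 0.
Here (a, b, c, d) = (0.3543i, (0.1701 - 0.5879i), -0.3543, (0.1701 - 0.5879i)): ad − bc = (0.3543i)(0.1701 - 0.5879i) − (0.1701 - 0.5879i)(-0.3543) = (0.2686 - 0.148i) ≠ 0, so the state is entangled.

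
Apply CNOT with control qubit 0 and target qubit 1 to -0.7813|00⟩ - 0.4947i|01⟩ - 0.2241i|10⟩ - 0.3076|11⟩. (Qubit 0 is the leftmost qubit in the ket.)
-0.7813|00⟩ - 0.4947i|01⟩ - 0.3076|10⟩ - 0.2241i|11⟩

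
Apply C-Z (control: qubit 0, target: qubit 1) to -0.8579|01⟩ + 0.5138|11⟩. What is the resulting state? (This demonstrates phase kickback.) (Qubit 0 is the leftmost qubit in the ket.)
-0.8579|01⟩ - 0.5138|11⟩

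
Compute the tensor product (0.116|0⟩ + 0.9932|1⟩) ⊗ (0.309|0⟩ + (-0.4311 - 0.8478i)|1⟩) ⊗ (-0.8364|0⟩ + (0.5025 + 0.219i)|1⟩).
-0.02998|000⟩ + (0.01801 + 0.00785i)|001⟩ + (0.04183 + 0.08226i)|010⟩ + (-0.003591 - 0.06037i)|011⟩ - 0.2567|100⟩ + (0.1542 + 0.06721i)|101⟩ + (0.3581 + 0.7043i)|110⟩ + (-0.03075 - 0.5169i)|111⟩

amp(|b₁b₂…⟩) = product of the factor amplitudes for bits b₁, b₂, …; only kets whose every factor amplitude is nonzero survive.
|000⟩: (0.116)(0.309)(-0.8364) = -0.02998
|001⟩: (0.116)(0.309)(0.5025 + 0.219i) = (0.01801 + 0.00785i)
|010⟩: (0.116)(-0.4311 - 0.8478i)(-0.8364) = (0.04183 + 0.08226i)
|011⟩: (0.116)(-0.4311 - 0.8478i)(0.5025 + 0.219i) = (-0.003591 - 0.06037i)
|100⟩: (0.9932)(0.309)(-0.8364) = -0.2567
|101⟩: (0.9932)(0.309)(0.5025 + 0.219i) = (0.1542 + 0.06721i)
|110⟩: (0.9932)(-0.4311 - 0.8478i)(-0.8364) = (0.3581 + 0.7043i)
|111⟩: (0.9932)(-0.4311 - 0.8478i)(0.5025 + 0.219i) = (-0.03075 - 0.5169i)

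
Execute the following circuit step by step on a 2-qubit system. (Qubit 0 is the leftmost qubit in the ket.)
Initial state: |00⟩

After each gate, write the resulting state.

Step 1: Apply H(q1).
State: 1/√2|00⟩ + 1/√2|01⟩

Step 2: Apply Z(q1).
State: 1/√2|00⟩ - 1/√2|01⟩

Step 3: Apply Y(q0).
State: (1/√2)i|10⟩ - (1/√2)i|11⟩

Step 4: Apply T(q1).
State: (1/√2)i|10⟩ + (1/2 - (1/2)i)|11⟩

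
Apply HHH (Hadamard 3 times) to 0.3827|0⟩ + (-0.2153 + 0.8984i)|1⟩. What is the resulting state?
(0.1184 + 0.6353i)|0⟩ + (0.4228 - 0.6353i)|1⟩

H² = I, so H^3 = H: a single Hadamard. With (a, b) = (0.3827, (-0.2153 + 0.8984i)), H gives ((a + b)/√2, (a − b)/√2) = ((0.1184 + 0.6353i), (0.4228 - 0.6353i)).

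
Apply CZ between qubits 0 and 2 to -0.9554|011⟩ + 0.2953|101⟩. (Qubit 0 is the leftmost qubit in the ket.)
-0.9554|011⟩ - 0.2953|101⟩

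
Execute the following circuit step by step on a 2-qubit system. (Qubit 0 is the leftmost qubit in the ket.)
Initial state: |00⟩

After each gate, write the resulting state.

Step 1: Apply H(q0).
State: 1/√2|00⟩ + 1/√2|10⟩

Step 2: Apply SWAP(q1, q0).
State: 1/√2|00⟩ + 1/√2|01⟩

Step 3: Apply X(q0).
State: 1/√2|10⟩ + 1/√2|11⟩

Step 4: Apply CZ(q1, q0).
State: 1/√2|10⟩ - 1/√2|11⟩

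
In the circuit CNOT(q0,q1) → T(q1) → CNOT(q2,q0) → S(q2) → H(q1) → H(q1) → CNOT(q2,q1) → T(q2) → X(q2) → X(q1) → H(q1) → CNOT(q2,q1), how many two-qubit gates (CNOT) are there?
4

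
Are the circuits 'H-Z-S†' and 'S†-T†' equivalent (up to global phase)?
No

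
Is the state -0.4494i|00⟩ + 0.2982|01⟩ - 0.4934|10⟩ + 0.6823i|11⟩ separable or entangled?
Entangled

Writing the state as a|00⟩ + b|01⟩ + c|10⟩ + d|11⟩, it is a product state iff ad − bc = 0.
Here (a, b, c, d) = (-0.4494i, 0.2982, -0.4934, 0.6823i): ad − bc = (-0.4494i)(0.6823i) − (0.2982)(-0.4934) = 0.4538 ≠ 0, so the state is entangled.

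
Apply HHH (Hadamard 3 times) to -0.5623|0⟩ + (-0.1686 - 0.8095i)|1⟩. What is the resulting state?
(-0.5168 - 0.5724i)|0⟩ + (-0.2784 + 0.5724i)|1⟩

H² = I, so H^3 = H: a single Hadamard. With (a, b) = (-0.5623, (-0.1686 - 0.8095i)), H gives ((a + b)/√2, (a − b)/√2) = ((-0.5168 - 0.5724i), (-0.2784 + 0.5724i)).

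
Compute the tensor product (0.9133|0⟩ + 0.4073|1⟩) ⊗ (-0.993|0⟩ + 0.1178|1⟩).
-0.9069|00⟩ + 0.1076|01⟩ - 0.4044|10⟩ + 0.04798|11⟩

amp(|b₁b₂…⟩) = product of the factor amplitudes for bits b₁, b₂, …; only kets whose every factor amplitude is nonzero survive.
|00⟩: (0.9133)(-0.993) = -0.9069
|01⟩: (0.9133)(0.1178) = 0.1076
|10⟩: (0.4073)(-0.993) = -0.4044
|11⟩: (0.4073)(0.1178) = 0.04798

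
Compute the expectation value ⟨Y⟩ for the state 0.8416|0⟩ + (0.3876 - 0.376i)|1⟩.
-0.6329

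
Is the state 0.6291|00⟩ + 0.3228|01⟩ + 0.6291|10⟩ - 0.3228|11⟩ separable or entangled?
Entangled

Writing the state as a|00⟩ + b|01⟩ + c|10⟩ + d|11⟩, it is a product state iff ad − bc = 0.
Here (a, b, c, d) = (0.6291, 0.3228, 0.6291, -0.3228): ad − bc = (0.6291)(-0.3228) − (0.3228)(0.6291) = -0.4061 ≠ 0, so the state is entangled.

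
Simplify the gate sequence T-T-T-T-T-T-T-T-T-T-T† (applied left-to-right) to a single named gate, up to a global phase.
T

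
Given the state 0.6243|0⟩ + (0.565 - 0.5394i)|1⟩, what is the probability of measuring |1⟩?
0.6102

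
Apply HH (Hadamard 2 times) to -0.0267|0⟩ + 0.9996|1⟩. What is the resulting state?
-0.0267|0⟩ + 0.9996|1⟩

H² = I, so an even number of Hadamards cancels: H^2 = I and the state is unchanged.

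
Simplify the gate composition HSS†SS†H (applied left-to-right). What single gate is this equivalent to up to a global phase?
I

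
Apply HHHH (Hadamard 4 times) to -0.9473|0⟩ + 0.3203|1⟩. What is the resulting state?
-0.9473|0⟩ + 0.3203|1⟩

H² = I, so an even number of Hadamards cancels: H^4 = I and the state is unchanged.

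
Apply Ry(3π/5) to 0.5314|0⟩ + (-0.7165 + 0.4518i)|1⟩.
(0.892 - 0.3655i)|0⟩ + (0.008763 + 0.2656i)|1⟩

Ry(3π/5) = [[cos(θ/2), −sin(θ/2)], [sin(θ/2), cos(θ/2)]]; θ = 3π/5, cos(θ/2) ≈ 0.587785, sin(θ/2) ≈ 0.809017.
With a = amp(|0⟩) = 0.5314 and b = amp(|1⟩) = (-0.7165 + 0.4518i):
new amp(|0⟩) = (0.587785)·a + (-0.809017)·b = (0.892 - 0.3655i)
new amp(|1⟩) = (0.809017)·a + (0.587785)·b = (0.008763 + 0.2656i)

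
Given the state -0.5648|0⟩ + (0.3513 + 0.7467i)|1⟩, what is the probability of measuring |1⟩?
0.681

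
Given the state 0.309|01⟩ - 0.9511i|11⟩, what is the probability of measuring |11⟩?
0.9046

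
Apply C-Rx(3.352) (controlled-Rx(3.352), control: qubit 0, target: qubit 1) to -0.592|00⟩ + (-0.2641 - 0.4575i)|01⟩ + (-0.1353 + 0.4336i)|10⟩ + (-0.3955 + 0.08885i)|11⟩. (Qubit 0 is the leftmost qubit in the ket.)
-0.592|00⟩ + (-0.2641 - 0.4575i)|01⟩ + (0.1026 + 0.3478i)|10⟩ + (0.4727 + 0.1252i)|11⟩

C-Rx(3.352) leaves the control-|0⟩ kets |00⟩, |01⟩ unchanged and applies Rx(3.352) to qubit 1 on the control-|1⟩ pair (|10⟩, |11⟩).
Rx(3.352) = [[cos(θ/2), −i·sin(θ/2)], [−i·sin(θ/2), cos(θ/2)]]; θ = 3.352, cos(θ/2) ≈ -0.10501, sin(θ/2) ≈ 0.994471.
With a = amp(|10⟩) = (-0.1353 + 0.4336i) and b = amp(|11⟩) = (-0.3955 + 0.08885i):
new amp(|10⟩) = (-0.10501)·a + (-0.994471i)·b = (0.1026 + 0.3478i)
new amp(|11⟩) = (-0.994471i)·a + (-0.10501)·b = (0.4727 + 0.1252i)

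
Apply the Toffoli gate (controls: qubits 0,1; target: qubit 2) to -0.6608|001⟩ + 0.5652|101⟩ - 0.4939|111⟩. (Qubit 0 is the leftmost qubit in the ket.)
-0.6608|001⟩ + 0.5652|101⟩ - 0.4939|110⟩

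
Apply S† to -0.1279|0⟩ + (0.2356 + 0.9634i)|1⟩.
-0.1279|0⟩ + (0.9634 - 0.2356i)|1⟩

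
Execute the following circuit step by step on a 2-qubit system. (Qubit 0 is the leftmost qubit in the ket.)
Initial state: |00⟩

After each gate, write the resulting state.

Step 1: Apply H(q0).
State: 1/√2|00⟩ + 1/√2|10⟩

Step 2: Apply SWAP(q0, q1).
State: 1/√2|00⟩ + 1/√2|01⟩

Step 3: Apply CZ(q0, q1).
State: 1/√2|00⟩ + 1/√2|01⟩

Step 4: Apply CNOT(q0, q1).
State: 1/√2|00⟩ + 1/√2|01⟩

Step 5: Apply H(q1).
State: |00⟩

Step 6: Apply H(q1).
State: 1/√2|00⟩ + 1/√2|01⟩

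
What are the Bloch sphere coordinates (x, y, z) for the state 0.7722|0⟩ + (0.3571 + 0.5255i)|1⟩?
(0.5515, 0.8116, 0.1926)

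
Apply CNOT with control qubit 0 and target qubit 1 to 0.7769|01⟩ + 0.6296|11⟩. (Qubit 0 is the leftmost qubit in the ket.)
0.7769|01⟩ + 0.6296|10⟩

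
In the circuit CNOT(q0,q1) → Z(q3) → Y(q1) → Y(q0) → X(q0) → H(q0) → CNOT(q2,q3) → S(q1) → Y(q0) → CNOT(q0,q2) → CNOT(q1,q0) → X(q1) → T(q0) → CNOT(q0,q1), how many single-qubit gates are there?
9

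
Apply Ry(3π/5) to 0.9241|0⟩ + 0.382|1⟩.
0.2341|0⟩ + 0.9721|1⟩

Ry(3π/5) = [[cos(θ/2), −sin(θ/2)], [sin(θ/2), cos(θ/2)]]; θ = 3π/5, cos(θ/2) ≈ 0.587785, sin(θ/2) ≈ 0.809017.
With a = amp(|0⟩) = 0.9241 and b = amp(|1⟩) = 0.382:
new amp(|0⟩) = (0.587785)·a + (-0.809017)·b = 0.2341
new amp(|1⟩) = (0.809017)·a + (0.587785)·b = 0.9721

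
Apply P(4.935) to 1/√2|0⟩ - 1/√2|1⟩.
1/√2|0⟩ + (-0.1561 + 0.6897i)|1⟩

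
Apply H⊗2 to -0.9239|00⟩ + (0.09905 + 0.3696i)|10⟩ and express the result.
(-0.4124 + 0.1848i)|00⟩ + (-0.4124 + 0.1848i)|01⟩ + (-0.5115 - 0.1848i)|10⟩ + (-0.5115 - 0.1848i)|11⟩

H⊗2 gives amp(|y⟩) = (1/2) Σ_x (−1)^(x·y) amp(|x⟩), where x·y is the number of positions in which both x and y have a 1.
|00⟩: (-0.9239 + (0.09905 + 0.3696i))/2 = (-0.4124 + 0.1848i)
|01⟩: (-0.9239 + (0.09905 + 0.3696i))/2 = (-0.4124 + 0.1848i)
|10⟩: (-0.9239 - (0.09905 + 0.3696i))/2 = (-0.5115 - 0.1848i)
|11⟩: (-0.9239 - (0.09905 + 0.3696i))/2 = (-0.5115 - 0.1848i)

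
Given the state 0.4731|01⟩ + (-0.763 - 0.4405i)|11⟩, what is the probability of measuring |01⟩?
0.2238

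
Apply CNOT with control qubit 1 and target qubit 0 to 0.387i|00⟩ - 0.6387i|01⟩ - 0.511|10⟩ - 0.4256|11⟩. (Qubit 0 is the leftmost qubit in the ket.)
0.387i|00⟩ - 0.4256|01⟩ - 0.511|10⟩ - 0.6387i|11⟩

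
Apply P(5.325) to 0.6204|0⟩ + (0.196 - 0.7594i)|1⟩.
0.6204|0⟩ + (-0.5086 - 0.597i)|1⟩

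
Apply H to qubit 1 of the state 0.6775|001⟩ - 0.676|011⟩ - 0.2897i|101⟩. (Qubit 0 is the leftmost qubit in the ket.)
0.001061|001⟩ + 0.9571|011⟩ - 0.2048i|101⟩ - 0.2048i|111⟩

H on qubit 1 mixes each pair of kets that differ only in qubit 1: amplitudes (a, b) of (|…0…⟩, |…1…⟩) become ((a + b)/√2, (a − b)/√2). Kets absent from the input have amplitude 0.
(|001⟩, |011⟩): (a, b) = (0.6775, -0.676) → (0.001061, 0.9571)
(|101⟩, |111⟩): (a, b) = (-0.2897i, 0) → (-0.2048i, -0.2048i)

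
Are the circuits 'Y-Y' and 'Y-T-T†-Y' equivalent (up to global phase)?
Yes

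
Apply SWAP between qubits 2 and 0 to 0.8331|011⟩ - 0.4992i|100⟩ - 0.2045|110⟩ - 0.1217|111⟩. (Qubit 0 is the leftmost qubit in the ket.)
-0.4992i|001⟩ - 0.2045|011⟩ + 0.8331|110⟩ - 0.1217|111⟩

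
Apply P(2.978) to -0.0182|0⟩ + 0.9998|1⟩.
-0.0182|0⟩ + (-0.9865 + 0.1628i)|1⟩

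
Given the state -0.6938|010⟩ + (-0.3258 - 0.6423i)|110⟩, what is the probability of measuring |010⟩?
0.4814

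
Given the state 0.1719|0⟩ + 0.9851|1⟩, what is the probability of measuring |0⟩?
0.02955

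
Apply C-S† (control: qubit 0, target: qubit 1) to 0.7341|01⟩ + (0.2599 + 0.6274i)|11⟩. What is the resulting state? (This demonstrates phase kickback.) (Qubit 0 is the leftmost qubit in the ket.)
0.7341|01⟩ + (0.6274 - 0.2599i)|11⟩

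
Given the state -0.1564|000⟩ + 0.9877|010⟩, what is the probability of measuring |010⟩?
0.9756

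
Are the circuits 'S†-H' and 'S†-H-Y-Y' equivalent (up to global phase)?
Yes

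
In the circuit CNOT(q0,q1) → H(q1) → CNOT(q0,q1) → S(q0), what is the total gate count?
4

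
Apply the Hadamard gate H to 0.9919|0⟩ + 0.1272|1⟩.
0.7913|0⟩ + 0.6114|1⟩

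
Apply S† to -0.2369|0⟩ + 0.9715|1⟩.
-0.2369|0⟩ - 0.9715i|1⟩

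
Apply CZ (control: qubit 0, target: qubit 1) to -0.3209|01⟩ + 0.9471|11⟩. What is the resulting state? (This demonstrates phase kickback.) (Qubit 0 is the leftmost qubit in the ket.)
-0.3209|01⟩ - 0.9471|11⟩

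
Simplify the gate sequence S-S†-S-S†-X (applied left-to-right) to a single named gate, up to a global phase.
X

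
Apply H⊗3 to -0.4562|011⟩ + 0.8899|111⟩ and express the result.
0.1533|000⟩ - 0.1533|001⟩ - 0.1533|010⟩ + 0.1533|011⟩ - 0.4759|100⟩ + 0.4759|101⟩ + 0.4759|110⟩ - 0.4759|111⟩

H⊗3 gives amp(|y⟩) = (1/2√2) Σ_x (−1)^(x·y) amp(|x⟩), where x·y is the number of positions in which both x and y have a 1.
|000⟩: (-0.4562 + 0.8899)/(2√2) = 0.1533
|001⟩: (0.4562 - 0.8899)/(2√2) = -0.1533
|010⟩: (0.4562 - 0.8899)/(2√2) = -0.1533
|011⟩: (-0.4562 + 0.8899)/(2√2) = 0.1533
|100⟩: (-0.4562 - 0.8899)/(2√2) = -0.4759
|101⟩: (0.4562 + 0.8899)/(2√2) = 0.4759
|110⟩: (0.4562 + 0.8899)/(2√2) = 0.4759
|111⟩: (-0.4562 - 0.8899)/(2√2) = -0.4759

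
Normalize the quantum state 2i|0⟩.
i|0⟩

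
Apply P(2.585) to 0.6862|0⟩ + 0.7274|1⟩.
0.6862|0⟩ + (-0.6176 + 0.3843i)|1⟩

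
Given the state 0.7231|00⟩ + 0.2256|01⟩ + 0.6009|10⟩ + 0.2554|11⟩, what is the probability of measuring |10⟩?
0.3611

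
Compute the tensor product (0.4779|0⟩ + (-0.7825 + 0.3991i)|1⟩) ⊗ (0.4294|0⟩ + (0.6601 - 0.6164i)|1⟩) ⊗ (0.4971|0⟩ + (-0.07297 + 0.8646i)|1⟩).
0.102|000⟩ + (-0.01497 + 0.1774i)|001⟩ + (0.1568 - 0.1464i)|010⟩ + (0.2317 + 0.2942i)|011⟩ + (-0.167 + 0.08519i)|100⟩ + (-0.1237 - 0.303i)|101⟩ + (-0.1345 + 0.3707i)|110⟩ + (-0.6251 - 0.2883i)|111⟩

amp(|b₁b₂…⟩) = product of the factor amplitudes for bits b₁, b₂, …; only kets whose every factor amplitude is nonzero survive.
|000⟩: (0.4779)(0.4294)(0.4971) = 0.102
|001⟩: (0.4779)(0.4294)(-0.07297 + 0.8646i) = (-0.01497 + 0.1774i)
|010⟩: (0.4779)(0.6601 - 0.6164i)(0.4971) = (0.1568 - 0.1464i)
|011⟩: (0.4779)(0.6601 - 0.6164i)(-0.07297 + 0.8646i) = (0.2317 + 0.2942i)
|100⟩: (-0.7825 + 0.3991i)(0.4294)(0.4971) = (-0.167 + 0.08519i)
|101⟩: (-0.7825 + 0.3991i)(0.4294)(-0.07297 + 0.8646i) = (-0.1237 - 0.303i)
|110⟩: (-0.7825 + 0.3991i)(0.6601 - 0.6164i)(0.4971) = (-0.1345 + 0.3707i)
|111⟩: (-0.7825 + 0.3991i)(0.6601 - 0.6164i)(-0.07297 + 0.8646i) = (-0.6251 - 0.2883i)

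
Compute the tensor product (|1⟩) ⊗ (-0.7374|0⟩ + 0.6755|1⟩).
-0.7374|10⟩ + 0.6755|11⟩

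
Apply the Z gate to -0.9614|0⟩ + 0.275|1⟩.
-0.9614|0⟩ - 0.275|1⟩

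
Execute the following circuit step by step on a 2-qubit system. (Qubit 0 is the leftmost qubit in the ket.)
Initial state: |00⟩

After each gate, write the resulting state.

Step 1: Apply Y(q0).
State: i|10⟩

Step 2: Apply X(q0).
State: i|00⟩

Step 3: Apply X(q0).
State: i|10⟩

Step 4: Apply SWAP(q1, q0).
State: i|01⟩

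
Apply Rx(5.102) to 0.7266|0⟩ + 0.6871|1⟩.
(-0.6035 - 0.3826i)|0⟩ + (-0.5707 - 0.4046i)|1⟩

Rx(5.102) = [[cos(θ/2), −i·sin(θ/2)], [−i·sin(θ/2), cos(θ/2)]]; θ = 5.102, cos(θ/2) ≈ -0.830611, sin(θ/2) ≈ 0.556853.
With a = amp(|0⟩) = 0.7266 and b = amp(|1⟩) = 0.6871:
new amp(|0⟩) = (-0.830611)·a + (-0.556853i)·b = (-0.6035 - 0.3826i)
new amp(|1⟩) = (-0.556853i)·a + (-0.830611)·b = (-0.5707 - 0.4046i)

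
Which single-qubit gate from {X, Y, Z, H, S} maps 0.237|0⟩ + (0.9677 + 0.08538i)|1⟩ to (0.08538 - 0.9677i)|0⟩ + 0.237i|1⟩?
Y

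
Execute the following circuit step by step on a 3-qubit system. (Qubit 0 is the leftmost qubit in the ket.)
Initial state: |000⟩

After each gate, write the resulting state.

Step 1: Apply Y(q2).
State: i|001⟩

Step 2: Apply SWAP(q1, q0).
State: i|001⟩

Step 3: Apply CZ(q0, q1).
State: i|001⟩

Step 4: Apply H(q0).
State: (1/√2)i|001⟩ + (1/√2)i|101⟩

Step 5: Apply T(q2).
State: (-1/2 + (1/2)i)|001⟩ + (-1/2 + (1/2)i)|101⟩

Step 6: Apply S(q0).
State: (-1/2 + (1/2)i)|001⟩ + (-1/2 - (1/2)i)|101⟩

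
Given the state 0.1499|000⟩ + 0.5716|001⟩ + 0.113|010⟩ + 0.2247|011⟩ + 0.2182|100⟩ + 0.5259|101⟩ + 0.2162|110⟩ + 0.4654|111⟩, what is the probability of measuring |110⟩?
0.04674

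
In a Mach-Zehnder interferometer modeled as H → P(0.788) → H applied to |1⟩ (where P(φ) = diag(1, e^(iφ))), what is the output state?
(0.1474 - 0.3545i)|0⟩ + (0.8526 + 0.3545i)|1⟩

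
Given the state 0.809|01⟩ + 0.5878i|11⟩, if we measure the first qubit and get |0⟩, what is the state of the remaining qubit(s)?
|1⟩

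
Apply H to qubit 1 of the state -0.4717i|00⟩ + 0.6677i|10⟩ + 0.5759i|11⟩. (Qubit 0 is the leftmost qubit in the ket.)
-0.3335i|00⟩ - 0.3335i|01⟩ + 0.8794i|10⟩ + 0.06491i|11⟩

H on qubit 1 mixes each pair of kets that differ only in qubit 1: amplitudes (a, b) of (|…0…⟩, |…1…⟩) become ((a + b)/√2, (a − b)/√2). Kets absent from the input have amplitude 0.
(|00⟩, |01⟩): (a, b) = (-0.4717i, 0) → (-0.3335i, -0.3335i)
(|10⟩, |11⟩): (a, b) = (0.6677i, 0.5759i) → (0.8794i, 0.06491i)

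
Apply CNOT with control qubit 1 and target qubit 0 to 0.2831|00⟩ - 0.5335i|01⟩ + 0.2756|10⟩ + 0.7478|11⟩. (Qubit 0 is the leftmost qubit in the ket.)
0.2831|00⟩ + 0.7478|01⟩ + 0.2756|10⟩ - 0.5335i|11⟩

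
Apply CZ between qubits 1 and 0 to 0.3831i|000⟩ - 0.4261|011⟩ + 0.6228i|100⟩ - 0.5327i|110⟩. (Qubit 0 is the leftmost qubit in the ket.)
0.3831i|000⟩ - 0.4261|011⟩ + 0.6228i|100⟩ + 0.5327i|110⟩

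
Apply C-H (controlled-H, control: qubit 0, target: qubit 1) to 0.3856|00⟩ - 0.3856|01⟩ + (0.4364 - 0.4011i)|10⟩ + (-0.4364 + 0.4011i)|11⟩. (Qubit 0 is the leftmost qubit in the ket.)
0.3856|00⟩ - 0.3856|01⟩ + (0.6172 - 0.5672i)|11⟩

C-H leaves the control-|0⟩ kets |00⟩, |01⟩ unchanged and applies H to qubit 1 on the control-|1⟩ pair (|10⟩, |11⟩).
H = [[1/√2, 1/√2], [1/√2, -1/√2]].
With a = amp(|10⟩) = (0.4364 - 0.4011i) and b = amp(|11⟩) = (-0.4364 + 0.4011i):
new amp(|10⟩) = (1/√2)·a + (1/√2)·b = 0
new amp(|11⟩) = (1/√2)·a + (-1/√2)·b = (0.6172 - 0.5672i)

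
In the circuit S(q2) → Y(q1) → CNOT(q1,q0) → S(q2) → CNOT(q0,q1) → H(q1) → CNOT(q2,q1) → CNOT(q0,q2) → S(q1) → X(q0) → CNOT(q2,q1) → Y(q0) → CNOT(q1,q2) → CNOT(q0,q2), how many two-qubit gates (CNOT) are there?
7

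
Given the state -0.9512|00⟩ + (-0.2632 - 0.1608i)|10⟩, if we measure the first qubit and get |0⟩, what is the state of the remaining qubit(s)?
-|0⟩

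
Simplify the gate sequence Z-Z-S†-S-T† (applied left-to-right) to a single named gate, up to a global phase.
T†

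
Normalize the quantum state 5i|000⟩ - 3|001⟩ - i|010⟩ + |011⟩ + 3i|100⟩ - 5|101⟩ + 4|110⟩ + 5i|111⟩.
0.4746i|000⟩ - 0.2847|001⟩ - 0.09492i|010⟩ + 0.09492|011⟩ + 0.2847i|100⟩ - 0.4746|101⟩ + 0.3797|110⟩ + 0.4746i|111⟩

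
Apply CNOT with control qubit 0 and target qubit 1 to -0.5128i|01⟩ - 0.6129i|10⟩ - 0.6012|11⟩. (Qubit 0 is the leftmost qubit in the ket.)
-0.5128i|01⟩ - 0.6012|10⟩ - 0.6129i|11⟩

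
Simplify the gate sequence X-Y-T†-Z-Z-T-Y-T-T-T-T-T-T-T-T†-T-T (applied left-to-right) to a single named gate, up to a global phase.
X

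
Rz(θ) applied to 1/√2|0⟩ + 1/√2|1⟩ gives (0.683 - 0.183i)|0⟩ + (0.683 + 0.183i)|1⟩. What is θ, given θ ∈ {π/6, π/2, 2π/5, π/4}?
π/6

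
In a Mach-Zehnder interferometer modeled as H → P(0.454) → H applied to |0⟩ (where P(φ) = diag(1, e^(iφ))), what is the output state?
(0.9494 + 0.2193i)|0⟩ + (0.05065 - 0.2193i)|1⟩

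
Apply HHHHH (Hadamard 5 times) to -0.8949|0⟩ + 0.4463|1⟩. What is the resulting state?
-0.3172|0⟩ - 0.9484|1⟩

H² = I, so H^5 = H: a single Hadamard. With (a, b) = (-0.8949, 0.4463), H gives ((a + b)/√2, (a − b)/√2) = (-0.3172, -0.9484).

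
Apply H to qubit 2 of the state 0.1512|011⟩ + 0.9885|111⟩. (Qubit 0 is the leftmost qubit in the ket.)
0.1069|010⟩ - 0.1069|011⟩ + 0.699|110⟩ - 0.699|111⟩

H on qubit 2 mixes each pair of kets that differ only in qubit 2: amplitudes (a, b) of (|…0…⟩, |…1…⟩) become ((a + b)/√2, (a − b)/√2). Kets absent from the input have amplitude 0.
(|010⟩, |011⟩): (a, b) = (0, 0.1512) → (0.1069, -0.1069)
(|110⟩, |111⟩): (a, b) = (0, 0.9885) → (0.699, -0.699)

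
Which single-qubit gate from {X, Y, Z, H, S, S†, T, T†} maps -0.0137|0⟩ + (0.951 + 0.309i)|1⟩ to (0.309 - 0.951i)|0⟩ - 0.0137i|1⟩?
Y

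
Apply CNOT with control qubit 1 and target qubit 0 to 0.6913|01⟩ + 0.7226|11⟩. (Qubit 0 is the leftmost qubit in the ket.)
0.7226|01⟩ + 0.6913|11⟩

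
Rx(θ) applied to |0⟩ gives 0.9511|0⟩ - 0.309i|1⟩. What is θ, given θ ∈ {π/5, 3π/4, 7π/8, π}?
π/5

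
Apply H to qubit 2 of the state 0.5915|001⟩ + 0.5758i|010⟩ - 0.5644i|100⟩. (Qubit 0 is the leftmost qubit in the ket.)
0.4183|000⟩ - 0.4183|001⟩ + 0.4072i|010⟩ + 0.4072i|011⟩ - 0.3991i|100⟩ - 0.3991i|101⟩

H on qubit 2 mixes each pair of kets that differ only in qubit 2: amplitudes (a, b) of (|…0…⟩, |…1…⟩) become ((a + b)/√2, (a − b)/√2). Kets absent from the input have amplitude 0.
(|000⟩, |001⟩): (a, b) = (0, 0.5915) → (0.4183, -0.4183)
(|010⟩, |011⟩): (a, b) = (0.5758i, 0) → (0.4072i, 0.4072i)
(|100⟩, |101⟩): (a, b) = (-0.5644i, 0) → (-0.3991i, -0.3991i)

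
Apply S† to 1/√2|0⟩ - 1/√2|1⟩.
1/√2|0⟩ + (1/√2)i|1⟩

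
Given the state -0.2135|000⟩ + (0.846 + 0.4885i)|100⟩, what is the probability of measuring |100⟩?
0.9543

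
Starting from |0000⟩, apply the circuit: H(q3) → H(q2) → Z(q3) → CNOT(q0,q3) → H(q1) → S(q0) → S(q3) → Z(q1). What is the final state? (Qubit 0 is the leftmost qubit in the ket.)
1/√8|0000⟩ - (1/√8)i|0001⟩ + 1/√8|0010⟩ - (1/√8)i|0011⟩ - 1/√8|0100⟩ + (1/√8)i|0101⟩ - 1/√8|0110⟩ + (1/√8)i|0111⟩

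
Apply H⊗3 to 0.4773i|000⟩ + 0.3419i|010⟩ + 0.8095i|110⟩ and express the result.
0.5758i|000⟩ + 0.5758i|001⟩ - 0.2383i|010⟩ - 0.2383i|011⟩ + 0.003429i|100⟩ + 0.003429i|101⟩ + 0.3341i|110⟩ + 0.3341i|111⟩

H⊗3 gives amp(|y⟩) = (1/2√2) Σ_x (−1)^(x·y) amp(|x⟩), where x·y is the number of positions in which both x and y have a 1.
|000⟩: (0.4773i + 0.3419i + 0.8095i)/(2√2) = 0.5758i
|001⟩: (0.4773i + 0.3419i + 0.8095i)/(2√2) = 0.5758i
|010⟩: (0.4773i - 0.3419i - 0.8095i)/(2√2) = -0.2383i
|011⟩: (0.4773i - 0.3419i - 0.8095i)/(2√2) = -0.2383i
|100⟩: (0.4773i + 0.3419i - 0.8095i)/(2√2) = 0.003429i
|101⟩: (0.4773i + 0.3419i - 0.8095i)/(2√2) = 0.003429i
|110⟩: (0.4773i - 0.3419i + 0.8095i)/(2√2) = 0.3341i
|111⟩: (0.4773i - 0.3419i + 0.8095i)/(2√2) = 0.3341i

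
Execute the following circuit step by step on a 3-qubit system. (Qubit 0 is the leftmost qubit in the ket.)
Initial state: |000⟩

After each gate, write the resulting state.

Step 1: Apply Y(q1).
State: i|010⟩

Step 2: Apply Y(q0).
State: -|110⟩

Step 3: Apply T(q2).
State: -|110⟩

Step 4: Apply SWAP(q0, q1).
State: -|110⟩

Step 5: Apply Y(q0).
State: i|010⟩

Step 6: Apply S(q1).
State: -|010⟩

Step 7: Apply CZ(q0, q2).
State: -|010⟩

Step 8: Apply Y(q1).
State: i|000⟩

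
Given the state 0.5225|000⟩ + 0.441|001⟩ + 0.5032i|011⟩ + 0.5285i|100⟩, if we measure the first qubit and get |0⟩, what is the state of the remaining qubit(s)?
0.6155|00⟩ + 0.5195|01⟩ + 0.5927i|11⟩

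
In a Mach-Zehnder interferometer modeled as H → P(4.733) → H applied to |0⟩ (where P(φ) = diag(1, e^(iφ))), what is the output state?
(0.5103 - 0.4999i)|0⟩ + (0.4897 + 0.4999i)|1⟩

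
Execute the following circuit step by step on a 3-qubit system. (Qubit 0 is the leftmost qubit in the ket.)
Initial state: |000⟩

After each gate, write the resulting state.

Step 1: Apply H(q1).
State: 1/√2|000⟩ + 1/√2|010⟩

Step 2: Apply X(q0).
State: 1/√2|100⟩ + 1/√2|110⟩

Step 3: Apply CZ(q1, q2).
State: 1/√2|100⟩ + 1/√2|110⟩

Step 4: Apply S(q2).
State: 1/√2|100⟩ + 1/√2|110⟩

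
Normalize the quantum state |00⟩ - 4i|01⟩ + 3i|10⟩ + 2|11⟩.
0.1826|00⟩ - 0.7303i|01⟩ + 0.5477i|10⟩ + 0.3651|11⟩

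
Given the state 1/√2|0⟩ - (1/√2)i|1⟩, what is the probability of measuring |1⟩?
1/2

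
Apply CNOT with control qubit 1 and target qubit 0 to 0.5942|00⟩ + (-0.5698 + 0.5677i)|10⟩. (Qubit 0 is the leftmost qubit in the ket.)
0.5942|00⟩ + (-0.5698 + 0.5677i)|10⟩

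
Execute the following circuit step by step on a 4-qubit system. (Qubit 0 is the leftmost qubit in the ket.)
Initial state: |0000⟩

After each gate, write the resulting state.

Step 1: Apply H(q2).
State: 1/√2|0000⟩ + 1/√2|0010⟩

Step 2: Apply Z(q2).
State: 1/√2|0000⟩ - 1/√2|0010⟩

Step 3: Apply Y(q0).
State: (1/√2)i|1000⟩ - (1/√2)i|1010⟩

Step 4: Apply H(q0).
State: (1/2)i|0000⟩ - (1/2)i|0010⟩ - (1/2)i|1000⟩ + (1/2)i|1010⟩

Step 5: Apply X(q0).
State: -(1/2)i|0000⟩ + (1/2)i|0010⟩ + (1/2)i|1000⟩ - (1/2)i|1010⟩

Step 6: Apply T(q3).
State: -(1/2)i|0000⟩ + (1/2)i|0010⟩ + (1/2)i|1000⟩ - (1/2)i|1010⟩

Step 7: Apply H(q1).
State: -(1/√8)i|0000⟩ + (1/√8)i|0010⟩ - (1/√8)i|0100⟩ + (1/√8)i|0110⟩ + (1/√8)i|1000⟩ - (1/√8)i|1010⟩ + (1/√8)i|1100⟩ - (1/√8)i|1110⟩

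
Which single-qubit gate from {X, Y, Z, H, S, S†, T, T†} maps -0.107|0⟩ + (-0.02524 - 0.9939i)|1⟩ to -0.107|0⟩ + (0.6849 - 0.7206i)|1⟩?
T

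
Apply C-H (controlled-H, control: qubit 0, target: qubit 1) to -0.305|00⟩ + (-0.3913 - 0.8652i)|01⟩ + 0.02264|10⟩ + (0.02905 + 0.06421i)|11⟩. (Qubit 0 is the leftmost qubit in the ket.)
-0.305|00⟩ + (-0.3913 - 0.8652i)|01⟩ + (0.03655 + 0.0454i)|10⟩ + (-0.004533 - 0.0454i)|11⟩

C-H leaves the control-|0⟩ kets |00⟩, |01⟩ unchanged and applies H to qubit 1 on the control-|1⟩ pair (|10⟩, |11⟩).
H = [[1/√2, 1/√2], [1/√2, -1/√2]].
With a = amp(|10⟩) = 0.02264 and b = amp(|11⟩) = (0.02905 + 0.06421i):
new amp(|10⟩) = (1/√2)·a + (1/√2)·b = (0.03655 + 0.0454i)
new amp(|11⟩) = (1/√2)·a + (-1/√2)·b = (-0.004533 - 0.0454i)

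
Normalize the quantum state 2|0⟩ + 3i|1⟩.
0.5547|0⟩ + 0.8321i|1⟩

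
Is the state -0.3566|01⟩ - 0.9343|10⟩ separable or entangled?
Entangled

Writing the state as a|00⟩ + b|01⟩ + c|10⟩ + d|11⟩, it is a product state iff ad − bc = 0.
Here (a, b, c, d) = (0, -0.3566, -0.9343, 0): ad − bc = (0)(0) − (-0.3566)(-0.9343) = -0.3332 ≠ 0, so the state is entangled.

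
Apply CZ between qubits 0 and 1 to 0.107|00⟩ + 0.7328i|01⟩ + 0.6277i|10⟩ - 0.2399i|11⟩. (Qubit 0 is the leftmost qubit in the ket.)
0.107|00⟩ + 0.7328i|01⟩ + 0.6277i|10⟩ + 0.2399i|11⟩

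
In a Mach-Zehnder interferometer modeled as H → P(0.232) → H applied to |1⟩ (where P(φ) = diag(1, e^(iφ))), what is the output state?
(0.0134 - 0.115i)|0⟩ + (0.9866 + 0.115i)|1⟩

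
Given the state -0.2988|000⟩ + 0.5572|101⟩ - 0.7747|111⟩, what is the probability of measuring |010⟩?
0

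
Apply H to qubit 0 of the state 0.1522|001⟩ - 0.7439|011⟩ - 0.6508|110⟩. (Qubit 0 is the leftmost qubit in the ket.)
0.1076|001⟩ - 0.4602|010⟩ - 0.526|011⟩ + 0.1076|101⟩ + 0.4602|110⟩ - 0.526|111⟩

H on qubit 0 mixes each pair of kets that differ only in qubit 0: amplitudes (a, b) of (|…0…⟩, |…1…⟩) become ((a + b)/√2, (a − b)/√2). Kets absent from the input have amplitude 0.
(|001⟩, |101⟩): (a, b) = (0.1522, 0) → (0.1076, 0.1076)
(|010⟩, |110⟩): (a, b) = (0, -0.6508) → (-0.4602, 0.4602)
(|011⟩, |111⟩): (a, b) = (-0.7439, 0) → (-0.526, -0.526)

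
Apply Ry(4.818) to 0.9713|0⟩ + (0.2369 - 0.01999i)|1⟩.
(-0.8805 + 0.01337i)|0⟩ + (0.4735 + 0.01486i)|1⟩

Ry(4.818) = [[cos(θ/2), −sin(θ/2)], [sin(θ/2), cos(θ/2)]]; θ = 4.818, cos(θ/2) ≈ -0.743443, sin(θ/2) ≈ 0.668799.
With a = amp(|0⟩) = 0.9713 and b = amp(|1⟩) = (0.2369 - 0.01999i):
new amp(|0⟩) = (-0.743443)·a + (-0.668799)·b = (-0.8805 + 0.01337i)
new amp(|1⟩) = (0.668799)·a + (-0.743443)·b = (0.4735 + 0.01486i)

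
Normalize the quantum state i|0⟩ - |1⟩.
(1/√2)i|0⟩ - 1/√2|1⟩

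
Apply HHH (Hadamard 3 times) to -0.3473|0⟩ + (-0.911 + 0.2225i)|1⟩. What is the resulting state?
(-0.8898 + 0.1573i)|0⟩ + (0.3986 - 0.1573i)|1⟩

H² = I, so H^3 = H: a single Hadamard. With (a, b) = (-0.3473, (-0.911 + 0.2225i)), H gives ((a + b)/√2, (a − b)/√2) = ((-0.8898 + 0.1573i), (0.3986 - 0.1573i)).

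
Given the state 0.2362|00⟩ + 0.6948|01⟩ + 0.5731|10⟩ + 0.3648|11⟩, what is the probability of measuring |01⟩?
0.4827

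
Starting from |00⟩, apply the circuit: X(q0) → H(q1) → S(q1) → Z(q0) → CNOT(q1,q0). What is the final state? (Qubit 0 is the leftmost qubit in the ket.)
-(1/√2)i|01⟩ - 1/√2|10⟩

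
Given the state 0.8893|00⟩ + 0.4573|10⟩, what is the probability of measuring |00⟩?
0.7909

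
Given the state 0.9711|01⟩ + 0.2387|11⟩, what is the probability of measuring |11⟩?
0.05698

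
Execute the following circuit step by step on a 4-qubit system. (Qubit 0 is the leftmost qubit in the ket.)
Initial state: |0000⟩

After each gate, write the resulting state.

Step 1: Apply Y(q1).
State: i|0100⟩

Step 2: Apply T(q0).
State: i|0100⟩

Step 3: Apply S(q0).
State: i|0100⟩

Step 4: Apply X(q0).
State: i|1100⟩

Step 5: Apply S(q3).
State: i|1100⟩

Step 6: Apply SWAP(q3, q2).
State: i|1100⟩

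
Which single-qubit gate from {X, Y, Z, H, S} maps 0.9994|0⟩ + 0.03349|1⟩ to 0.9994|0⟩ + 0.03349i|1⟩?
S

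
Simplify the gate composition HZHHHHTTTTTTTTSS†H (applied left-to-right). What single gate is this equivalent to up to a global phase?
X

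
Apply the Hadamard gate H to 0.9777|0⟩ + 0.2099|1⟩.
0.8398|0⟩ + 0.5429|1⟩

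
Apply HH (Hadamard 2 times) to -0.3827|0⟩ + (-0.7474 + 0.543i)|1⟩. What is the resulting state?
-0.3827|0⟩ + (-0.7474 + 0.543i)|1⟩

H² = I, so an even number of Hadamards cancels: H^2 = I and the state is unchanged.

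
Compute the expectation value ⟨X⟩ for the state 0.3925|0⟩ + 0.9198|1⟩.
0.722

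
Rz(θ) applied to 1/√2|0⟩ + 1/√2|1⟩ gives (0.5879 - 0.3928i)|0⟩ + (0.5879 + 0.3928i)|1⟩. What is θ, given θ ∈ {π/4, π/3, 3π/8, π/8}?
3π/8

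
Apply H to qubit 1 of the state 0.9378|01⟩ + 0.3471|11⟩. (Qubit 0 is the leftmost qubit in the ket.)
0.6631|00⟩ - 0.6631|01⟩ + 0.2454|10⟩ - 0.2454|11⟩

H on qubit 1 mixes each pair of kets that differ only in qubit 1: amplitudes (a, b) of (|…0…⟩, |…1…⟩) become ((a + b)/√2, (a − b)/√2). Kets absent from the input have amplitude 0.
(|00⟩, |01⟩): (a, b) = (0, 0.9378) → (0.6631, -0.6631)
(|10⟩, |11⟩): (a, b) = (0, 0.3471) → (0.2454, -0.2454)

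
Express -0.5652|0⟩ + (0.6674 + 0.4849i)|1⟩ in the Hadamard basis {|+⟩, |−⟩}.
(0.07227 + 0.3429i)|+⟩ + (-0.8716 - 0.3429i)|−⟩

With |ψ⟩ = α|0⟩ + β|1⟩, the Hadamard-basis coefficients are ⟨+|ψ⟩ = (α + β)/√2 and ⟨−|ψ⟩ = (α − β)/√2.
Here α = -0.5652, β = (0.6674 + 0.4849i): (α + β)/√2 = (0.07227 + 0.3429i), (α − β)/√2 = (-0.8716 - 0.3429i).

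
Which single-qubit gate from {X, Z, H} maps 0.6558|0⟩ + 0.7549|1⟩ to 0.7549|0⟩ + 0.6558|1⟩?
X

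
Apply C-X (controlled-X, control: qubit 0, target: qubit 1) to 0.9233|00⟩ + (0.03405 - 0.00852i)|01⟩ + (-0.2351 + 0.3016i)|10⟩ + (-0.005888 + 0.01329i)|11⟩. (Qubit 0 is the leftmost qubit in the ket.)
0.9233|00⟩ + (0.03405 - 0.00852i)|01⟩ + (-0.005888 + 0.01329i)|10⟩ + (-0.2351 + 0.3016i)|11⟩

C-X leaves the control-|0⟩ kets |00⟩, |01⟩ unchanged and applies X to qubit 1 on the control-|1⟩ pair (|10⟩, |11⟩).
X = [[0, 1], [1, 0]].
With a = amp(|10⟩) = (-0.2351 + 0.3016i) and b = amp(|11⟩) = (-0.005888 + 0.01329i):
new amp(|10⟩) = (1)·b = (-0.005888 + 0.01329i)
new amp(|11⟩) = (1)·a = (-0.2351 + 0.3016i)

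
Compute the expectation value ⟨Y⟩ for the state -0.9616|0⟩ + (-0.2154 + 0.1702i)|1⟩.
-0.3273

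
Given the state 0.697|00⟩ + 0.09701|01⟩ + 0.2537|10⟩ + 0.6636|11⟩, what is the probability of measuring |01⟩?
0.009411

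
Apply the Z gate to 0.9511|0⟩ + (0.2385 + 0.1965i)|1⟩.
0.9511|0⟩ + (-0.2385 - 0.1965i)|1⟩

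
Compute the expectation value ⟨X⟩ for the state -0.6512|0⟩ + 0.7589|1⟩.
-0.9884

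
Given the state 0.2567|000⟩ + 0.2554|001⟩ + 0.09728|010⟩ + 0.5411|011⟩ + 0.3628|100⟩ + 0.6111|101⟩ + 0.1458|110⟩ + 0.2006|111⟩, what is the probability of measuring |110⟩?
0.02126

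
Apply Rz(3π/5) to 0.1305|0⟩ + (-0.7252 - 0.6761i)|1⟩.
(0.07671 - 0.1056i)|0⟩ + (0.1207 - 0.9841i)|1⟩

Rz(3π/5) = [[e^(−iθ/2), 0], [0, e^(iθ/2)]] with e^(±iθ/2) = cos(θ/2) ± i·sin(θ/2); θ = 3π/5, cos(θ/2) ≈ 0.587785, sin(θ/2) ≈ 0.809017.
With a = amp(|0⟩) = 0.1305 and b = amp(|1⟩) = (-0.7252 - 0.6761i):
new amp(|0⟩) = (0.587785 - 0.809017i)·a = (0.07671 - 0.1056i)
new amp(|1⟩) = (0.587785 + 0.809017i)·b = (0.1207 - 0.9841i)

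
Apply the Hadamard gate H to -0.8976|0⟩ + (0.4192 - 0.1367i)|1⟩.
(-0.3383 - 0.09666i)|0⟩ + (-0.9311 + 0.09666i)|1⟩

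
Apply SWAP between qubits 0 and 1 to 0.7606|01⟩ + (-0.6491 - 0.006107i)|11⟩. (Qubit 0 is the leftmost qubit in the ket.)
0.7606|10⟩ + (-0.6491 - 0.006107i)|11⟩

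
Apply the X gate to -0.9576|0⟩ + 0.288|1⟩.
0.288|0⟩ - 0.9576|1⟩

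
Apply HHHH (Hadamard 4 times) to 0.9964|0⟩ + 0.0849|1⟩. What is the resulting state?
0.9964|0⟩ + 0.0849|1⟩

H² = I, so an even number of Hadamards cancels: H^4 = I and the state is unchanged.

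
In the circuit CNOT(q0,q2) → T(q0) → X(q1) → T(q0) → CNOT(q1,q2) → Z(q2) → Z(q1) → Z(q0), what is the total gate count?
8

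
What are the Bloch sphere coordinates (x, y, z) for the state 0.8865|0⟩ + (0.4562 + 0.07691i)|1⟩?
(0.8088, 0.1364, 0.5718)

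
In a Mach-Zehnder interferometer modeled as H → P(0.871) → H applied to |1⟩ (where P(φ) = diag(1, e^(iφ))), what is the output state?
(0.178 - 0.3825i)|0⟩ + (0.822 + 0.3825i)|1⟩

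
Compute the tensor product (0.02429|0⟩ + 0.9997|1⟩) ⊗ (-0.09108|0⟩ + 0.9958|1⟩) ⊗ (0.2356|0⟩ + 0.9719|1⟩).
-0.0005212|000⟩ - 0.00215|001⟩ + 0.005699|010⟩ + 0.02351|011⟩ - 0.02145|100⟩ - 0.08849|101⟩ + 0.2345|110⟩ + 0.9675|111⟩

amp(|b₁b₂…⟩) = product of the factor amplitudes for bits b₁, b₂, …; only kets whose every factor amplitude is nonzero survive.
|000⟩: (0.02429)(-0.09108)(0.2356) = -0.0005212
|001⟩: (0.02429)(-0.09108)(0.9719) = -0.00215
|010⟩: (0.02429)(0.9958)(0.2356) = 0.005699
|011⟩: (0.02429)(0.9958)(0.9719) = 0.02351
|100⟩: (0.9997)(-0.09108)(0.2356) = -0.02145
|101⟩: (0.9997)(-0.09108)(0.9719) = -0.08849
|110⟩: (0.9997)(0.9958)(0.2356) = 0.2345
|111⟩: (0.9997)(0.9958)(0.9719) = 0.9675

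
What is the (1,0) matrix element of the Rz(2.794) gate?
0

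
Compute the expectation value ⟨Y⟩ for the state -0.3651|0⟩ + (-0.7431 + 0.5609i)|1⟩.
-0.4096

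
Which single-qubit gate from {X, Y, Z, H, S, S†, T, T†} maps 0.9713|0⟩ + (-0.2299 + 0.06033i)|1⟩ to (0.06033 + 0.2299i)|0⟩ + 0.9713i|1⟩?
Y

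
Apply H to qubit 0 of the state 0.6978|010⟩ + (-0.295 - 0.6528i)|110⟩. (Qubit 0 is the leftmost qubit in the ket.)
(0.2848 - 0.4616i)|010⟩ + (0.702 + 0.4616i)|110⟩

H on qubit 0 mixes each pair of kets that differ only in qubit 0: amplitudes (a, b) of (|…0…⟩, |…1…⟩) become ((a + b)/√2, (a − b)/√2). Kets absent from the input have amplitude 0.
(|010⟩, |110⟩): (a, b) = (0.6978, (-0.295 - 0.6528i)) → ((0.2848 - 0.4616i), (0.702 + 0.4616i))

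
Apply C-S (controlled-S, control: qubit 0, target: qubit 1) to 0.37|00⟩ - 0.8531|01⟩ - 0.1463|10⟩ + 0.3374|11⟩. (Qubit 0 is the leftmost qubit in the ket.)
0.37|00⟩ - 0.8531|01⟩ - 0.1463|10⟩ + 0.3374i|11⟩

C-S leaves the control-|0⟩ kets |00⟩, |01⟩ unchanged and applies S to qubit 1 on the control-|1⟩ pair (|10⟩, |11⟩).
S = [[1, 0], [0, i]].
With a = amp(|10⟩) = -0.1463 and b = amp(|11⟩) = 0.3374:
new amp(|10⟩) = (1)·a = -0.1463
new amp(|11⟩) = (i)·b = 0.3374i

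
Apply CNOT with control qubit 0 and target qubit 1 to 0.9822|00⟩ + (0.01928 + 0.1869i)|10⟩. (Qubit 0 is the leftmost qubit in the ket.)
0.9822|00⟩ + (0.01928 + 0.1869i)|11⟩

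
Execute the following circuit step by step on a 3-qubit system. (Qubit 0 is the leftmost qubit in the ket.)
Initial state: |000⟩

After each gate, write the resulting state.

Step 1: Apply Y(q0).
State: i|100⟩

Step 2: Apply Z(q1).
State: i|100⟩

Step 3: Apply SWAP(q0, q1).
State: i|010⟩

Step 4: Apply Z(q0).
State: i|010⟩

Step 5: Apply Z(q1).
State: -i|010⟩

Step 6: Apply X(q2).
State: -i|011⟩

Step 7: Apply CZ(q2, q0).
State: -i|011⟩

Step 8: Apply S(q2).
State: |011⟩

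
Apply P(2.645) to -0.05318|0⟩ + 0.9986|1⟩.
-0.05318|0⟩ + (-0.878 + 0.4758i)|1⟩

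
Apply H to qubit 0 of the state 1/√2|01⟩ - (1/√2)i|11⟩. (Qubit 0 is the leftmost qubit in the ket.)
(1/2 - (1/2)i)|01⟩ + (1/2 + (1/2)i)|11⟩

H on qubit 0 mixes each pair of kets that differ only in qubit 0: amplitudes (a, b) of (|…0…⟩, |…1…⟩) become ((a + b)/√2, (a − b)/√2). Kets absent from the input have amplitude 0.
(|01⟩, |11⟩): (a, b) = (1/√2, -(1/√2)i) → ((1/2 - (1/2)i), (1/2 + (1/2)i))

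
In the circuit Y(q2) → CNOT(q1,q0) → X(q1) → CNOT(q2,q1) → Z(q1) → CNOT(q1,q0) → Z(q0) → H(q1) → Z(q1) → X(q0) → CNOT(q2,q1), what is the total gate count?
11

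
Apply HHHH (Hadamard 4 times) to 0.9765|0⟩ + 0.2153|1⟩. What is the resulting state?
0.9765|0⟩ + 0.2153|1⟩

H² = I, so an even number of Hadamards cancels: H^4 = I and the state is unchanged.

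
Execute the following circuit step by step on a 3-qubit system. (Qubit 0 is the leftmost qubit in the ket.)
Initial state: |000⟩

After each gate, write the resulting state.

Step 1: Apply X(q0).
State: |100⟩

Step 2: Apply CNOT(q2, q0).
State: |100⟩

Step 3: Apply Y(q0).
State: -i|000⟩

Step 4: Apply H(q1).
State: -(1/√2)i|000⟩ - (1/√2)i|010⟩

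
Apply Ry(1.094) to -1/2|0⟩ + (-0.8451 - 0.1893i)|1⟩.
(0.01252 + 0.09846i)|0⟩ + (-0.9819 - 0.1617i)|1⟩

Ry(1.094) = [[cos(θ/2), −sin(θ/2)], [sin(θ/2), cos(θ/2)]]; θ = 1.094, cos(θ/2) ≈ 0.854089, sin(θ/2) ≈ 0.520127.
With a = amp(|0⟩) = -1/2 and b = amp(|1⟩) = (-0.8451 - 0.1893i):
new amp(|0⟩) = (0.854089)·a + (-0.520127)·b = (0.01252 + 0.09846i)
new amp(|1⟩) = (0.520127)·a + (0.854089)·b = (-0.9819 - 0.1617i)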